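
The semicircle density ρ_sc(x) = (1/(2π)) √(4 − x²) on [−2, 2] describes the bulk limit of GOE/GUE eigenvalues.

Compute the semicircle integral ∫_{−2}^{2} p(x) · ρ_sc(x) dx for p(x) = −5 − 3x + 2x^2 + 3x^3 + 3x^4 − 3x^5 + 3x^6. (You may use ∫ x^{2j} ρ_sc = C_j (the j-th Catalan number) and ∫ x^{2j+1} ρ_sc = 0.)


Write p(x) = Σ a_i x^i, split into monomials and integrate each against ρ_sc separately.
Using ∫ x^{2j} ρ_sc = C_j = (1/(j+1)) C(2j, j) (Catalan numbers) and ∫ x^{2j+1} ρ_sc = 0 (odd monomials vanish by symmetry):
  i = 0 (even): a_0 · C_{0} = -5 · 1 = -5
  i = 1 (odd): ∫ x^1 ρ_sc = 0 (vanishes)
  i = 2 (even): a_2 · C_{1} = 2 · 1 = 2
  i = 3 (odd): ∫ x^3 ρ_sc = 0 (vanishes)
  i = 4 (even): a_4 · C_{2} = 3 · 2 = 6
  i = 5 (odd): ∫ x^5 ρ_sc = 0 (vanishes)
  i = 6 (even): a_6 · C_{3} = 3 · 5 = 15

Summing the contributions: ∫_{−2}^{2} p(x) ρ_sc(x) dx = (-5) + 2 + 6 + 15 = 18.


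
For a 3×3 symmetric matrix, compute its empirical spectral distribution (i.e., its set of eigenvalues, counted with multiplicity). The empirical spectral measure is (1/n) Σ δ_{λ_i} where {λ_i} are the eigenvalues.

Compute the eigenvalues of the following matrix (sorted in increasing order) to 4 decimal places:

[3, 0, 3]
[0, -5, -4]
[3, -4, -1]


Since M is real symmetric, all three eigenvalues are real; they are the roots of det(λI − M) = λ³ − (tr M) λ² + s λ − det M, where s is the sum of the principal 2×2 minors.
tr M = 3 + (-5) + (-1) = -3.
s = (3·(-5) − 0²) + (3·(-1) − 3²) + ((-5)·(-1) − (-4)²) = -15 + (-12) + (-11) = -38.
det M (expand along row 1) = 3·(-11) − 0·12 + 3·15 = 12.
Characteristic polynomial: λ³ + 3λ² − 38λ − 12 = 0.
Substitute λ = y + (tr M)/3 = y − 1.000000 to remove the quadratic term: y³ + p·y + q = 0 with p = s − (tr M)²/3 = -41.000000 and q = −2(tr M)³/27 + (tr M)·s/3 − det M = 28.000000.
Three real roots ⇒ use the trigonometric (Viète) form: r = 2√(−p/3) = 7.393691, φ = arccos(3q/(p·r)) = arccos(-0.277098) = 1.851569 rad.
y_k = r·cos(φ/3 − 2πk/3) for k = 0, 1, 2 gives y = 6.029615, 0.690973, -6.720588.
λ_k = y_k − 1.000000 gives λ = 5.0296, -0.3090, -7.7206 (check: the sum is -3.0000 = tr M).

Eigenvalues sorted in increasing order: [-7.7206, -0.3090, 5.0296].


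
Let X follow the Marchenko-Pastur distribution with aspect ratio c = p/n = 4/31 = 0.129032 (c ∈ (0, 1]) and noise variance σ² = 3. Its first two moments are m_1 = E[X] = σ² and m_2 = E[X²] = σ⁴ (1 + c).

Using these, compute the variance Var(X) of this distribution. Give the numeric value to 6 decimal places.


m_1 = E[X] = σ² = 3, so m_1² = 9.
m_2 = E[X²] = σ⁴ (1 + c) = 9 · (1 + 0.129032) = 9 · 1.129032 = 10.161290.
(Note m_2 − m_1² simplifies to c · σ⁴ = 0.129032 · 9.)

Var(X) = m_2 − m_1² = 10.161290 − 9 = 1.161290.


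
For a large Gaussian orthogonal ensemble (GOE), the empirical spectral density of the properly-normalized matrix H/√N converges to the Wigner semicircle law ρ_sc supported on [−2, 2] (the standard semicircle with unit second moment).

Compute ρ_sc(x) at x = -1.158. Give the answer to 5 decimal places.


ρ_sc(x) = (1/(2π)) √(4 − x²). With x = -1.158:
  4 − x² = 4 − (-1.158)² = 4 − 1.340964 = 2.659036.
  √(4 − x²) = 1.630655.
  1/(2π) = 0.159155.
  ρ_sc(-1.158) = 0.159155 · 1.630655 = 0.259527.

Rounded to 5 decimal places: ρ_sc(-1.158) ≈ 0.25953.


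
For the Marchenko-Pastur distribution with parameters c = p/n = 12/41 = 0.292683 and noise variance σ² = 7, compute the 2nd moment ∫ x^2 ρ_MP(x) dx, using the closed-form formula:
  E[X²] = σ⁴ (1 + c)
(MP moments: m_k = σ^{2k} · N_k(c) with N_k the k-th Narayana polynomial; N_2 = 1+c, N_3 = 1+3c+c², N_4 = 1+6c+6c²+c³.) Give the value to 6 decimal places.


E[X²] = σ⁴ (1 + c) (second MP moment). With σ² = 7 (so σ⁴ = 49) and c = 12/41 = 0.292683: E[X²] = 49 · (1 + 0.292683) = 49 · 1.292683.

So E[X^2] = 63.341463.


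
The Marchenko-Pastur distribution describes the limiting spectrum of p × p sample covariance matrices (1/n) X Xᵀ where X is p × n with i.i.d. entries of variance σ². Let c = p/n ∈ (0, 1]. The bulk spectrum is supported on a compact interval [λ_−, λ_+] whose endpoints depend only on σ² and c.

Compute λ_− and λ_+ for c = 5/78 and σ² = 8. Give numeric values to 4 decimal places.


c = 5/78 = 0.064103; √c = 0.253185.
λ_− = σ² (1 − √c)² = 8 · (1 − 0.253185)² = 8 · (0.746815)² = 4.461863.
λ_+ = σ² (1 + √c)² = 8 · (1 + 0.253185)² = 8 · (1.253185)² = 12.563778.

Rounded to 4 decimal places: λ_− ≈ 4.4619, λ_+ ≈ 12.5638.


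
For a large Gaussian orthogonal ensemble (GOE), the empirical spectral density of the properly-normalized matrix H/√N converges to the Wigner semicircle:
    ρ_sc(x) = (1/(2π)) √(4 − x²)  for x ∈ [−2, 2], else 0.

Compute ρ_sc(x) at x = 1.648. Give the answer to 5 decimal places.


ρ_sc(x) = (1/(2π)) √(4 − x²). With x = 1.648:
  4 − x² = 4 − (1.648)² = 4 − 2.715904 = 1.284096.
  √(4 − x²) = 1.133180.
  1/(2π) = 0.159155.
  ρ_sc(1.648) = 0.159155 · 1.133180 = 0.180351.

Rounded to 5 decimal places: ρ_sc(1.648) ≈ 0.18035.


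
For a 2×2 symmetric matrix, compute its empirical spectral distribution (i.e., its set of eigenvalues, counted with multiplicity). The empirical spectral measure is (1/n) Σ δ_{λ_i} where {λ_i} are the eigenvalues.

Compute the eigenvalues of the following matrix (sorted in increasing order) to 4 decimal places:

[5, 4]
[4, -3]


Since M is real symmetric, both eigenvalues are real; they are the roots of det(λI − M) = λ² − (tr M) λ + det M.
tr M = 5 + (-3) = 2.
det M = 5·(-3) − 4² = -15 − 16 = -31.
Characteristic polynomial: λ² − 2λ − 31 = 0.
Discriminant Δ = (tr M)² − 4·det M = 4 − (-124) = 128; √Δ = 11.313708.
λ = (tr M ± √Δ)/2 = (2 ± 11.313708)/2, giving (tr M − √Δ)/2 = -4.6569 and (tr M + √Δ)/2 = 6.6569.

Eigenvalues sorted in increasing order: [-4.6569, 6.6569].


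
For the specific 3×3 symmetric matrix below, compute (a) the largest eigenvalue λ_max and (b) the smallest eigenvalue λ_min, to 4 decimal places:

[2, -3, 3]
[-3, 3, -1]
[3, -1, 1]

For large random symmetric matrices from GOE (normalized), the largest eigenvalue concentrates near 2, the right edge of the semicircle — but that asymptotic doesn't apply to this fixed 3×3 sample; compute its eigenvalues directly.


Since M is real symmetric, all three eigenvalues are real; they are the roots of det(λI − M) = λ³ − (tr M) λ² + s λ − det M, where s is the sum of the principal 2×2 minors.
tr M = 2 + 3 + 1 = 6.
s = (2·3 − (-3)²) + (2·1 − 3²) + (3·1 − (-1)²) = -3 + (-7) + 2 = -8.
det M (expand along row 1) = 2·2 − (-3)·0 + 3·(-6) = -14.
Characteristic polynomial: λ³ − 6λ² − 8λ + 14 = 0.
Substitute λ = y + (tr M)/3 = y + 2.000000 to remove the quadratic term: y³ + p·y + q = 0 with p = s − (tr M)²/3 = -20.000000 and q = −2(tr M)³/27 + (tr M)·s/3 − det M = -18.000000.
Three real roots ⇒ use the trigonometric (Viète) form: r = 2√(−p/3) = 5.163978, φ = arccos(3q/(p·r)) = arccos(0.522853) = 1.020602 rad.
y_k = r·cos(φ/3 − 2πk/3) for k = 0, 1, 2 gives y = 4.868018, -0.941763, -3.926255.
λ_k = y_k + 2.000000 gives λ = 6.8680, 1.0582, -1.9263 (check: the sum is 6.0000 = tr M).

Hence λ_max = 6.8680 and λ_min = -1.9263.


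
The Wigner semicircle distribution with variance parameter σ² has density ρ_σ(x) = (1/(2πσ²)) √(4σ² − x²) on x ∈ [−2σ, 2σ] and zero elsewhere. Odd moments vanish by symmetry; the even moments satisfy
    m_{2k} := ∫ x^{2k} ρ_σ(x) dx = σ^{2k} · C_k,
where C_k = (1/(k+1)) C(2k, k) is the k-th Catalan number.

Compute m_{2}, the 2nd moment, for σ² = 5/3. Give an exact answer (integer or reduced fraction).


By the scaled semicircle moment identity, m_{2k} = σ^{2k} · C_k with k = 1.
C_1 = (1/(k+1)) · C(2k, k) = (1/2) · C(2, 1) = (1/2) · 2 = 1.
σ^{2k} = (σ²)^k = (5/3)^1 = 5/3.

Therefore m_{2} = σ^{2} · C_1 = (5/3) · 1 = 5/3.


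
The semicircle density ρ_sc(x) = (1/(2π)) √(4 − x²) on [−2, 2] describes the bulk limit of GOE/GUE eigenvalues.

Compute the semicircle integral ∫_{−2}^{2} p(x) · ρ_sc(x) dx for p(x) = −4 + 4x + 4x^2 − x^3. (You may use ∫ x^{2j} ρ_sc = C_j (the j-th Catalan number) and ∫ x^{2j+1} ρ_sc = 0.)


Write p(x) = Σ a_i x^i, split into monomials and integrate each against ρ_sc separately.
Using ∫ x^{2j} ρ_sc = C_j = (1/(j+1)) C(2j, j) (Catalan numbers) and ∫ x^{2j+1} ρ_sc = 0 (odd monomials vanish by symmetry):
  i = 0 (even): a_0 · C_{0} = -4 · 1 = -4
  i = 1 (odd): ∫ x^1 ρ_sc = 0 (vanishes)
  i = 2 (even): a_2 · C_{1} = 4 · 1 = 4
  i = 3 (odd): ∫ x^3 ρ_sc = 0 (vanishes)

Summing the contributions: ∫_{−2}^{2} p(x) ρ_sc(x) dx = (-4) + 4 = 0.


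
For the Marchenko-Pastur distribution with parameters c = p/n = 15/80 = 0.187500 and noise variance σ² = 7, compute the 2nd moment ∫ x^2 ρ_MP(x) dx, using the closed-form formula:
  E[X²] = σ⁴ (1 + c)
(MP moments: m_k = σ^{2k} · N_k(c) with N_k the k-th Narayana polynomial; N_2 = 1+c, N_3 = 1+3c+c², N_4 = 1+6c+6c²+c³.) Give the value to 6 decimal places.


E[X²] = σ⁴ (1 + c) (second MP moment). With σ² = 7 (so σ⁴ = 49) and c = 15/80 = 0.187500: E[X²] = 49 · (1 + 0.187500) = 49 · 1.187500.

So E[X^2] = 58.187500.


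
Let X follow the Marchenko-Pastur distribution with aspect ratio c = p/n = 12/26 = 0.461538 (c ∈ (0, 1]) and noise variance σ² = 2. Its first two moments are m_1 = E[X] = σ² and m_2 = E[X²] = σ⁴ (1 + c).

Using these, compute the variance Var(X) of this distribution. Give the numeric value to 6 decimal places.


m_1 = E[X] = σ² = 2, so m_1² = 4.
m_2 = E[X²] = σ⁴ (1 + c) = 4 · (1 + 0.461538) = 4 · 1.461538 = 5.846154.
(Note m_2 − m_1² simplifies to c · σ⁴ = 0.461538 · 4.)

Var(X) = m_2 − m_1² = 5.846154 − 4 = 1.846154.


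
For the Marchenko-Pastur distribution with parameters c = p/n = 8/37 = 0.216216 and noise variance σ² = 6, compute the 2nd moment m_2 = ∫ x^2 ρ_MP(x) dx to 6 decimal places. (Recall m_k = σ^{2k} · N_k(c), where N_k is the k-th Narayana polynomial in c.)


E[X²] = σ⁴ (1 + c) (second MP moment). With σ² = 6 (so σ⁴ = 36) and c = 8/37 = 0.216216: E[X²] = 36 · (1 + 0.216216) = 36 · 1.216216.

So E[X^2] = 43.783784.


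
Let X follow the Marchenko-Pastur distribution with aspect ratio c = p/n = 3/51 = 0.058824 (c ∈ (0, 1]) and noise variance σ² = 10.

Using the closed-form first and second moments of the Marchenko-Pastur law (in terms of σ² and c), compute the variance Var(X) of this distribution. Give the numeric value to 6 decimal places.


Recall the MP moments m_1 = E[X] = σ² and m_2 = E[X²] = σ⁴ (1 + c).
m_1 = E[X] = σ² = 10, so m_1² = 100.
m_2 = E[X²] = σ⁴ (1 + c) = 100 · (1 + 0.058824) = 100 · 1.058824 = 105.882353.
(Note m_2 − m_1² simplifies to c · σ⁴ = 0.058824 · 100.)

Var(X) = m_2 − m_1² = 105.882353 − 100 = 5.882353.


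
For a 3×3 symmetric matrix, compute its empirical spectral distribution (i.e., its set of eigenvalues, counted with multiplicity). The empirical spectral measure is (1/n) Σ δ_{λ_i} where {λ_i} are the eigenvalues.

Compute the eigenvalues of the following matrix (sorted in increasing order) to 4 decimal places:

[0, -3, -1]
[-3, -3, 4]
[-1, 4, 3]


Since M is real symmetric, all three eigenvalues are real; they are the roots of det(λI − M) = λ³ − (tr M) λ² + s λ − det M, where s is the sum of the principal 2×2 minors.
tr M = 0 + (-3) + 3 = 0.
s = (0·(-3) − (-3)²) + (0·3 − (-1)²) + ((-3)·3 − 4²) = -9 + (-1) + (-25) = -35.
det M (expand along row 1) = 0·(-25) − (-3)·(-5) + (-1)·(-15) = 0.
Characteristic polynomial: λ³ − 35λ = 0.
Substitute λ = y + (tr M)/3 = y + 0.000000 to remove the quadratic term: y³ + p·y + q = 0 with p = s − (tr M)²/3 = -35.000000 and q = −2(tr M)³/27 + (tr M)·s/3 − det M = 0.000000.
Three real roots ⇒ use the trigonometric (Viète) form: r = 2√(−p/3) = 6.831301, φ = arccos(3q/(p·r)) = arccos(0.000000) = 1.570796 rad.
y_k = r·cos(φ/3 − 2πk/3) for k = 0, 1, 2 gives y = 5.916080, 0.000000, -5.916080.
λ_k = y_k + 0.000000 gives λ = 5.9161, 0.0000, -5.9161 (check: the sum is 0.0000 = tr M).

Eigenvalues sorted in increasing order: [-5.9161, 0.0000, 5.9161].


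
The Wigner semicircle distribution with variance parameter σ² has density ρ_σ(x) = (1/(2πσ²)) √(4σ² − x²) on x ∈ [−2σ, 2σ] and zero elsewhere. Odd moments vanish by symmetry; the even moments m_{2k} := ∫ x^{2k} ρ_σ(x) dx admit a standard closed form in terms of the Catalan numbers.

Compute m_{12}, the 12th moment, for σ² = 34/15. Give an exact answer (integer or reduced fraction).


By the scaled semicircle moment identity, m_{2k} = σ^{2k} · C_k with k = 6.
C_6 = (1/(k+1)) · C(2k, k) = (1/7) · C(12, 6) = (1/7) · 924 = 132.
σ^{2k} = (σ²)^k = (34/15)^6 = 1544804416/11390625.

Therefore m_{12} = σ^{12} · C_6 = (1544804416/11390625) · 132 = 67971394304/3796875.


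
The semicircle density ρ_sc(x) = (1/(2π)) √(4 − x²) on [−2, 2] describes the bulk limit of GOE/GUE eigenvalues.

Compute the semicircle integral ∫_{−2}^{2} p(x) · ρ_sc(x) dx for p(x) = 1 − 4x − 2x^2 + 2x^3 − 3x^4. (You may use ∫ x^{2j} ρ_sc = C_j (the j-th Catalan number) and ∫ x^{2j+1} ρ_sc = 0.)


Write p(x) = Σ a_i x^i, split into monomials and integrate each against ρ_sc separately.
Using ∫ x^{2j} ρ_sc = C_j = (1/(j+1)) C(2j, j) (Catalan numbers) and ∫ x^{2j+1} ρ_sc = 0 (odd monomials vanish by symmetry):
  i = 0 (even): a_0 · C_{0} = 1 · 1 = 1
  i = 1 (odd): ∫ x^1 ρ_sc = 0 (vanishes)
  i = 2 (even): a_2 · C_{1} = -2 · 1 = -2
  i = 3 (odd): ∫ x^3 ρ_sc = 0 (vanishes)
  i = 4 (even): a_4 · C_{2} = -3 · 2 = -6

Summing the contributions: ∫_{−2}^{2} p(x) ρ_sc(x) dx = 1 + (-2) + (-6) = -7.


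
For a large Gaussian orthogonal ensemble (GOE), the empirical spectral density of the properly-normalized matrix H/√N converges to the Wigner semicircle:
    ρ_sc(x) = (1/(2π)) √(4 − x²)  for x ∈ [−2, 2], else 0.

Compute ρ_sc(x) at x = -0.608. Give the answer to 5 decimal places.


ρ_sc(x) = (1/(2π)) √(4 − x²). With x = -0.608:
  4 − x² = 4 − (-0.608)² = 4 − 0.369664 = 3.630336.
  √(4 − x²) = 1.905344.
  1/(2π) = 0.159155.
  ρ_sc(-0.608) = 0.159155 · 1.905344 = 0.303245.

Rounded to 5 decimal places: ρ_sc(-0.608) ≈ 0.30324.


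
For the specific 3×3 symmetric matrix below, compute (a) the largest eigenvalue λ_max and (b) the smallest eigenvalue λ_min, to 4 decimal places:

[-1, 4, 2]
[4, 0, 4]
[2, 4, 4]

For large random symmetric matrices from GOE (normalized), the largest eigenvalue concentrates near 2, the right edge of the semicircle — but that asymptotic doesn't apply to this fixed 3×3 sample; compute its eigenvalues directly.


Since M is real symmetric, all three eigenvalues are real; they are the roots of det(λI − M) = λ³ − (tr M) λ² + s λ − det M, where s is the sum of the principal 2×2 minors.
tr M = -1 + 0 + 4 = 3.
s = ((-1)·0 − 4²) + ((-1)·4 − 2²) + (0·4 − 4²) = -16 + (-8) + (-16) = -40.
det M (expand along row 1) = (-1)·(-16) − 4·8 + 2·16 = 16.
Characteristic polynomial: λ³ − 3λ² − 40λ − 16 = 0.
Substitute λ = y + (tr M)/3 = y + 1.000000 to remove the quadratic term: y³ + p·y + q = 0 with p = s − (tr M)²/3 = -43.000000 and q = −2(tr M)³/27 + (tr M)·s/3 − det M = -58.000000.
Three real roots ⇒ use the trigonometric (Viète) form: r = 2√(−p/3) = 7.571878, φ = arccos(3q/(p·r)) = arccos(0.534413) = 1.006983 rad.
y_k = r·cos(φ/3 − 2πk/3) for k = 0, 1, 2 gives y = 7.149312, -1.414680, -5.734633.
λ_k = y_k + 1.000000 gives λ = 8.1493, -0.4147, -4.7346 (check: the sum is 3.0000 = tr M).

Hence λ_max = 8.1493 and λ_min = -4.7346.


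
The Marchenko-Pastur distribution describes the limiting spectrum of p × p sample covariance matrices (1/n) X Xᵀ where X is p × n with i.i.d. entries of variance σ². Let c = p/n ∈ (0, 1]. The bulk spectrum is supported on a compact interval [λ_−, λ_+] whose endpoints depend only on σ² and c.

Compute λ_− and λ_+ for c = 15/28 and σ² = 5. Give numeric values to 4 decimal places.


c = 15/28 = 0.535714; √c = 0.731925.
λ_− = σ² (1 − √c)² = 5 · (1 − 0.731925)² = 5 · (0.268075)² = 0.359321.
λ_+ = σ² (1 + √c)² = 5 · (1 + 0.731925)² = 5 · (1.731925)² = 14.997822.

Rounded to 4 decimal places: λ_− ≈ 0.3593, λ_+ ≈ 14.9978.


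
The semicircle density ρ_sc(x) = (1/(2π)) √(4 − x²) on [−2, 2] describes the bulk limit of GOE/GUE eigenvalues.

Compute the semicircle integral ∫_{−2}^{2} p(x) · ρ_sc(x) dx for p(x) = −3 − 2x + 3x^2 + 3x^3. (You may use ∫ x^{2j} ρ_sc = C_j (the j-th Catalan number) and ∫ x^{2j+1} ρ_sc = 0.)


Write p(x) = Σ a_i x^i, split into monomials and integrate each against ρ_sc separately.
Using ∫ x^{2j} ρ_sc = C_j = (1/(j+1)) C(2j, j) (Catalan numbers) and ∫ x^{2j+1} ρ_sc = 0 (odd monomials vanish by symmetry):
  i = 0 (even): a_0 · C_{0} = -3 · 1 = -3
  i = 1 (odd): ∫ x^1 ρ_sc = 0 (vanishes)
  i = 2 (even): a_2 · C_{1} = 3 · 1 = 3
  i = 3 (odd): ∫ x^3 ρ_sc = 0 (vanishes)

Summing the contributions: ∫_{−2}^{2} p(x) ρ_sc(x) dx = (-3) + 3 = 0.


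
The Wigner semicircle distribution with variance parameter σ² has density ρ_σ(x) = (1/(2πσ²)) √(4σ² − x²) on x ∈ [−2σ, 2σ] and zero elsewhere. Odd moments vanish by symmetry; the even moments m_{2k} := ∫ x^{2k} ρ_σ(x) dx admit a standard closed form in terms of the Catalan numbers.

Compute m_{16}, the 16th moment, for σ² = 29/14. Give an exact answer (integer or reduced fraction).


By the scaled semicircle moment identity, m_{2k} = σ^{2k} · C_k with k = 8.
C_8 = (1/(k+1)) · C(2k, k) = (1/9) · C(16, 8) = (1/9) · 12870 = 1430.
σ^{2k} = (σ²)^k = (29/14)^8 = 500246412961/1475789056.

Therefore m_{16} = σ^{16} · C_8 = (500246412961/1475789056) · 1430 = 357676185267115/737894528.


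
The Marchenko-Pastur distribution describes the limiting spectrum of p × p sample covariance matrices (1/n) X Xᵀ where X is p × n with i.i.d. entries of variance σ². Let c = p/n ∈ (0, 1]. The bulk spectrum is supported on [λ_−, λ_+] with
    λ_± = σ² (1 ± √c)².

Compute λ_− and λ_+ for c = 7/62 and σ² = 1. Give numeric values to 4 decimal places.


c = 7/62 = 0.112903; √c = 0.336011.
λ_− = σ² (1 − √c)² = 1 · (1 − 0.336011)² = 1 · (0.663989)² = 0.440882.
λ_+ = σ² (1 + √c)² = 1 · (1 + 0.336011)² = 1 · (1.336011)² = 1.784925.

Rounded to 4 decimal places: λ_− ≈ 0.4409, λ_+ ≈ 1.7849.


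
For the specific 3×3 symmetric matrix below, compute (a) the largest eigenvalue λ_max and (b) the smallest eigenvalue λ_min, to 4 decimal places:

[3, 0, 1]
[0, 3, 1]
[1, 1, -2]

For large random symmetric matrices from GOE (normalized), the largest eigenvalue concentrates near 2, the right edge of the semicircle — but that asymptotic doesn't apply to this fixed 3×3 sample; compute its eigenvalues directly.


Since M is real symmetric, all three eigenvalues are real; they are the roots of det(λI − M) = λ³ − (tr M) λ² + s λ − det M, where s is the sum of the principal 2×2 minors.
tr M = 3 + 3 + (-2) = 4.
s = (3·3 − 0²) + (3·(-2) − 1²) + (3·(-2) − 1²) = 9 + (-7) + (-7) = -5.
det M (expand along row 1) = 3·(-7) − 0·(-1) + 1·(-3) = -24.
Characteristic polynomial: λ³ − 4λ² − 5λ + 24 = 0.
Substitute λ = y + (tr M)/3 = y + 1.333333 to remove the quadratic term: y³ + p·y + q = 0 with p = s − (tr M)²/3 = -10.333333 and q = −2(tr M)³/27 + (tr M)·s/3 − det M = 12.592593.
Three real roots ⇒ use the trigonometric (Viète) form: r = 2√(−p/3) = 3.711843, φ = arccos(3q/(p·r)) = arccos(-0.984932) = 2.967778 rad.
y_k = r·cos(φ/3 − 2πk/3) for k = 0, 1, 2 gives y = 2.038948, 1.666667, -3.705615.
λ_k = y_k + 1.333333 gives λ = 3.3723, 3.0000, -2.3723 (check: the sum is 4.0000 = tr M).

Hence λ_max = 3.3723 and λ_min = -2.3723.


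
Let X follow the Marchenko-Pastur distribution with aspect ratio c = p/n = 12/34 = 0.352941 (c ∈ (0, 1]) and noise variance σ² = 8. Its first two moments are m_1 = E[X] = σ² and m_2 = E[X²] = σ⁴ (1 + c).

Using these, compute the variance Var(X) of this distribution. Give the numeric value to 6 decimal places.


m_1 = E[X] = σ² = 8, so m_1² = 64.
m_2 = E[X²] = σ⁴ (1 + c) = 64 · (1 + 0.352941) = 64 · 1.352941 = 86.588235.
(Note m_2 − m_1² simplifies to c · σ⁴ = 0.352941 · 64.)

Var(X) = m_2 − m_1² = 86.588235 − 64 = 22.588235.


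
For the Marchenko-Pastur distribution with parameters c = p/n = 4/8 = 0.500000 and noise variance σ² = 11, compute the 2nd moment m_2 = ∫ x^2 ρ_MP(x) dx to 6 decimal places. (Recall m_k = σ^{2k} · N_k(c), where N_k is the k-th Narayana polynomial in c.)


E[X²] = σ⁴ (1 + c) (second MP moment). With σ² = 11 (so σ⁴ = 121) and c = 4/8 = 0.500000: E[X²] = 121 · (1 + 0.500000) = 121 · 1.500000.

So E[X^2] = 181.500000.


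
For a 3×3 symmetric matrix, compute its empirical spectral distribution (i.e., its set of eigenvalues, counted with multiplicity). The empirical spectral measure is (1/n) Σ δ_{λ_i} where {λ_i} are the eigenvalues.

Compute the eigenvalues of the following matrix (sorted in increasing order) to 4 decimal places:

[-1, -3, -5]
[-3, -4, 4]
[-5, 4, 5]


Since M is real symmetric, all three eigenvalues are real; they are the roots of det(λI − M) = λ³ − (tr M) λ² + s λ − det M, where s is the sum of the principal 2×2 minors.
tr M = -1 + (-4) + 5 = 0.
s = ((-1)·(-4) − (-3)²) + ((-1)·5 − (-5)²) + ((-4)·5 − 4²) = -5 + (-30) + (-36) = -71.
det M (expand along row 1) = (-1)·(-36) − (-3)·5 + (-5)·(-32) = 211.
Characteristic polynomial: λ³ − 71λ − 211 = 0.
Substitute λ = y + (tr M)/3 = y + 0.000000 to remove the quadratic term: y³ + p·y + q = 0 with p = s − (tr M)²/3 = -71.000000 and q = −2(tr M)³/27 + (tr M)·s/3 − det M = -211.000000.
Three real roots ⇒ use the trigonometric (Viète) form: r = 2√(−p/3) = 9.729680, φ = arccos(3q/(p·r)) = arccos(0.916319) = 0.412006 rad.
y_k = r·cos(φ/3 − 2πk/3) for k = 0, 1, 2 gives y = 9.638068, -3.665459, -5.972609.
λ_k = y_k + 0.000000 gives λ = 9.6381, -3.6655, -5.9726 (check: the sum is 0.0000 = tr M).

Eigenvalues sorted in increasing order: [-5.9726, -3.6655, 9.6381].


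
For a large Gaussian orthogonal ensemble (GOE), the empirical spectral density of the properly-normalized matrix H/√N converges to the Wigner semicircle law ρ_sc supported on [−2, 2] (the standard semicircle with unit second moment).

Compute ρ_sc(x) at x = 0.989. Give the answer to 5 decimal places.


ρ_sc(x) = (1/(2π)) √(4 − x²). With x = 0.989:
  4 − x² = 4 − (0.989)² = 4 − 0.978121 = 3.021879.
  √(4 − x²) = 1.738355.
  1/(2π) = 0.159155.
  ρ_sc(0.989) = 0.159155 · 1.738355 = 0.276668.

Rounded to 5 decimal places: ρ_sc(0.989) ≈ 0.27667.


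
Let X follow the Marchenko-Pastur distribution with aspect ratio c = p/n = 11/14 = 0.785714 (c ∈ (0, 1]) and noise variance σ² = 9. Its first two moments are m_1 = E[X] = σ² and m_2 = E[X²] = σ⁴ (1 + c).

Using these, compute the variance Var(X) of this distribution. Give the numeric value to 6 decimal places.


m_1 = E[X] = σ² = 9, so m_1² = 81.
m_2 = E[X²] = σ⁴ (1 + c) = 81 · (1 + 0.785714) = 81 · 1.785714 = 144.642857.
(Note m_2 − m_1² simplifies to c · σ⁴ = 0.785714 · 81.)

Var(X) = m_2 − m_1² = 144.642857 − 81 = 63.642857.


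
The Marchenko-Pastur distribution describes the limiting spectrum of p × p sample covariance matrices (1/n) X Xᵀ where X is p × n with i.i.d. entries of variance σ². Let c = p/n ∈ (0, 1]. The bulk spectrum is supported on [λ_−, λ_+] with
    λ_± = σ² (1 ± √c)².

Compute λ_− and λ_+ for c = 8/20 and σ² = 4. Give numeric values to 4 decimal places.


c = 8/20 = 0.400000; √c = 0.632456.
λ_− = σ² (1 − √c)² = 4 · (1 − 0.632456)² = 4 · (0.367544)² = 0.540356.
λ_+ = σ² (1 + √c)² = 4 · (1 + 0.632456)² = 4 · (1.632456)² = 10.659644.

Rounded to 4 decimal places: λ_− ≈ 0.5404, λ_+ ≈ 10.6596.


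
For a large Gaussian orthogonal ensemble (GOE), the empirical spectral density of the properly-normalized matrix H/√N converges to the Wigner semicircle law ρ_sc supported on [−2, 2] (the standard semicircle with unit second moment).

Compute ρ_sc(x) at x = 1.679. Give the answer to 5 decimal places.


ρ_sc(x) = (1/(2π)) √(4 − x²). With x = 1.679:
  4 − x² = 4 − (1.679)² = 4 − 2.819041 = 1.180959.
  √(4 − x²) = 1.086719.
  1/(2π) = 0.159155.
  ρ_sc(1.679) = 0.159155 · 1.086719 = 0.172957.

Rounded to 5 decimal places: ρ_sc(1.679) ≈ 0.17296.


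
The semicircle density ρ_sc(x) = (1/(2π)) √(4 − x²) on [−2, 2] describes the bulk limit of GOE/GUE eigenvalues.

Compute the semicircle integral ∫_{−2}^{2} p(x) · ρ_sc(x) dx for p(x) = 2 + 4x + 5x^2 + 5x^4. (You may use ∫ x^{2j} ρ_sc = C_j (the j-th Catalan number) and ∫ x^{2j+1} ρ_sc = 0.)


Write p(x) = Σ a_i x^i, split into monomials and integrate each against ρ_sc separately.
Using ∫ x^{2j} ρ_sc = C_j = (1/(j+1)) C(2j, j) (Catalan numbers) and ∫ x^{2j+1} ρ_sc = 0 (odd monomials vanish by symmetry):
  i = 0 (even): a_0 · C_{0} = 2 · 1 = 2
  i = 1 (odd): ∫ x^1 ρ_sc = 0 (vanishes)
  i = 2 (even): a_2 · C_{1} = 5 · 1 = 5
  i = 4 (even): a_4 · C_{2} = 5 · 2 = 10

Summing the contributions: ∫_{−2}^{2} p(x) ρ_sc(x) dx = 2 + 5 + 10 = 17.


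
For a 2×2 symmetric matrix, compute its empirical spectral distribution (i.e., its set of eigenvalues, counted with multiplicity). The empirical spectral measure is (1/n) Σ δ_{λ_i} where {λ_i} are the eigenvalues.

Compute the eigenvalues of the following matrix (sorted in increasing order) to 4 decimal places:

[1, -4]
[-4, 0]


Since M is real symmetric, both eigenvalues are real; they are the roots of det(λI − M) = λ² − (tr M) λ + det M.
tr M = 1 + 0 = 1.
det M = 1·0 − (-4)² = 0 − 16 = -16.
Characteristic polynomial: λ² − λ − 16 = 0.
Discriminant Δ = (tr M)² − 4·det M = 1 − (-64) = 65; √Δ = 8.062258.
λ = (tr M ± √Δ)/2 = (1 ± 8.062258)/2, giving (tr M − √Δ)/2 = -3.5311 and (tr M + √Δ)/2 = 4.5311.

Eigenvalues sorted in increasing order: [-3.5311, 4.5311].


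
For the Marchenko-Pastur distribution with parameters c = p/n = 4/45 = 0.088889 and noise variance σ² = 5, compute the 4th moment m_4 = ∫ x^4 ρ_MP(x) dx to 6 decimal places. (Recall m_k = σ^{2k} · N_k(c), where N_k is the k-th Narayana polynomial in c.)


E[X⁴] = σ⁸ (1 + 6c + 6c² + c³) (fourth MP moment). With σ² = 5 (so σ⁸ = 625) and c = 4/45 = 0.088889: E[X⁴] = 625 · (1 + 6·0.088889 + 6·(0.088889)² + (0.088889)³) = 625 · 1.581443.

So E[X^4] = 988.401920.


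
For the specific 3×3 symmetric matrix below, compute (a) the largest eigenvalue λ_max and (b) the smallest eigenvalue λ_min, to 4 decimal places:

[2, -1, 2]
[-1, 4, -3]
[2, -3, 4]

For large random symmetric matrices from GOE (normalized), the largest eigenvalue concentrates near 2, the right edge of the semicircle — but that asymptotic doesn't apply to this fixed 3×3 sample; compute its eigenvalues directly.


Since M is real symmetric, all three eigenvalues are real; they are the roots of det(λI − M) = λ³ − (tr M) λ² + s λ − det M, where s is the sum of the principal 2×2 minors.
tr M = 2 + 4 + 4 = 10.
s = (2·4 − (-1)²) + (2·4 − 2²) + (4·4 − (-3)²) = 7 + 4 + 7 = 18.
det M (expand along row 1) = 2·7 − (-1)·2 + 2·(-5) = 6.
Characteristic polynomial: λ³ − 10λ² + 18λ − 6 = 0.
Substitute λ = y + (tr M)/3 = y + 3.333333 to remove the quadratic term: y³ + p·y + q = 0 with p = s − (tr M)²/3 = -15.333333 and q = −2(tr M)³/27 + (tr M)·s/3 − det M = -20.074074.
Three real roots ⇒ use the trigonometric (Viète) form: r = 2√(−p/3) = 4.521553, φ = arccos(3q/(p·r)) = arccos(0.868625) = 0.518375 rad.
y_k = r·cos(φ/3 − 2πk/3) for k = 0, 1, 2 gives y = 4.454221, -1.553858, -2.900363.
λ_k = y_k + 3.333333 gives λ = 7.7876, 1.7795, 0.4330 (check: the sum is 10.0000 = tr M).

Hence λ_max = 7.7876 and λ_min = 0.4330.


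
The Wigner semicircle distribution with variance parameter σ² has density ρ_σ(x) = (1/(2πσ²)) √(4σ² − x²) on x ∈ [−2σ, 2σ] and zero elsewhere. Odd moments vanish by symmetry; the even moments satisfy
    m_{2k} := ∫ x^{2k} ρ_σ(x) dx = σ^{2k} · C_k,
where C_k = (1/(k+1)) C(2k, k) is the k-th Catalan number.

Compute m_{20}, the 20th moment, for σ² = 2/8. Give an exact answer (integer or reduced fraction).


By the scaled semicircle moment identity, m_{2k} = σ^{2k} · C_k with k = 10.
C_10 = (1/(k+1)) · C(2k, k) = (1/11) · C(20, 10) = (1/11) · 184756 = 16796.
σ^{2k} = (σ²)^k = (2/8)^10 = 1/1048576.

Therefore m_{20} = σ^{20} · C_10 = (1/1048576) · 16796 = 4199/262144.


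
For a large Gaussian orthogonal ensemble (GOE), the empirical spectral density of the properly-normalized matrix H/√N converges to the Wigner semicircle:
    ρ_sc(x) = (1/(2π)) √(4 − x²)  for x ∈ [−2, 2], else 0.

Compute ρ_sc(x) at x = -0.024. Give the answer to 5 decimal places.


ρ_sc(x) = (1/(2π)) √(4 − x²). With x = -0.024:
  4 − x² = 4 − (-0.024)² = 4 − 0.000576 = 3.999424.
  √(4 − x²) = 1.999856.
  1/(2π) = 0.159155.
  ρ_sc(-0.024) = 0.159155 · 1.999856 = 0.318287.

Rounded to 5 decimal places: ρ_sc(-0.024) ≈ 0.31829.


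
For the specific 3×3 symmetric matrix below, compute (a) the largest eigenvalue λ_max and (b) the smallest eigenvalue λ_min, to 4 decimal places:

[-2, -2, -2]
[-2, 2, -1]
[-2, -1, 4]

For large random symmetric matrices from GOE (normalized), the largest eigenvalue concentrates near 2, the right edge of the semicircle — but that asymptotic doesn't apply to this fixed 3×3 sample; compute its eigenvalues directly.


Since M is real symmetric, all three eigenvalues are real; they are the roots of det(λI − M) = λ³ − (tr M) λ² + s λ − det M, where s is the sum of the principal 2×2 minors.
tr M = -2 + 2 + 4 = 4.
s = ((-2)·2 − (-2)²) + ((-2)·4 − (-2)²) + (2·4 − (-1)²) = -8 + (-12) + 7 = -13.
det M (expand along row 1) = (-2)·7 − (-2)·(-10) + (-2)·6 = -46.
Characteristic polynomial: λ³ − 4λ² − 13λ + 46 = 0.
Substitute λ = y + (tr M)/3 = y + 1.333333 to remove the quadratic term: y³ + p·y + q = 0 with p = s − (tr M)²/3 = -18.333333 and q = −2(tr M)³/27 + (tr M)·s/3 − det M = 23.925926.
Three real roots ⇒ use the trigonometric (Viète) form: r = 2√(−p/3) = 4.944132, φ = arccos(3q/(p·r)) = arccos(-0.791878) = 2.484675 rad.
y_k = r·cos(φ/3 − 2πk/3) for k = 0, 1, 2 gives y = 3.343146, 1.482927, -4.826072.
λ_k = y_k + 1.333333 gives λ = 4.6765, 2.8163, -3.4927 (check: the sum is 4.0000 = tr M).

Hence λ_max = 4.6765 and λ_min = -3.4927.


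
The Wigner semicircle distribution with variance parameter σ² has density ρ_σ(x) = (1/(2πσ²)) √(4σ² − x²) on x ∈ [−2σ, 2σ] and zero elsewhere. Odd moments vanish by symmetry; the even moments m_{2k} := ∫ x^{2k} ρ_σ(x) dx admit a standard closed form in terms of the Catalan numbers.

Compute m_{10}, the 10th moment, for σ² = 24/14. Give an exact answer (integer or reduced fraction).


By the scaled semicircle moment identity, m_{2k} = σ^{2k} · C_k with k = 5.
C_5 = (1/(k+1)) · C(2k, k) = (1/6) · C(10, 5) = (1/6) · 252 = 42.
σ^{2k} = (σ²)^k = (24/14)^5 = 248832/16807.

Therefore m_{10} = σ^{10} · C_5 = (248832/16807) · 42 = 1492992/2401.


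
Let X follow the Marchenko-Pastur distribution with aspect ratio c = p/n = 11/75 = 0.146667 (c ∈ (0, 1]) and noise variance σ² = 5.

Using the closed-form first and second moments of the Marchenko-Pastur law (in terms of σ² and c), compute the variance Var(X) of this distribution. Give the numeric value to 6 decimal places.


Recall the MP moments m_1 = E[X] = σ² and m_2 = E[X²] = σ⁴ (1 + c).
m_1 = E[X] = σ² = 5, so m_1² = 25.
m_2 = E[X²] = σ⁴ (1 + c) = 25 · (1 + 0.146667) = 25 · 1.146667 = 28.666667.
(Note m_2 − m_1² simplifies to c · σ⁴ = 0.146667 · 25.)

Var(X) = m_2 − m_1² = 28.666667 − 25 = 3.666667.


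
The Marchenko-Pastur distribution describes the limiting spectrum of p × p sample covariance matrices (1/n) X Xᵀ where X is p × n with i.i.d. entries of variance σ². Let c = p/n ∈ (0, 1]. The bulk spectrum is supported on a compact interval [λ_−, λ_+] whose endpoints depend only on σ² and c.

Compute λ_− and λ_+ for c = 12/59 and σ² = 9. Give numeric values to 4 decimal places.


c = 12/59 = 0.203390; √c = 0.450988.
λ_− = σ² (1 − √c)² = 9 · (1 − 0.450988)² = 9 · (0.549012)² = 2.712731.
λ_+ = σ² (1 + √c)² = 9 · (1 + 0.450988)² = 9 · (1.450988)² = 18.948286.

Rounded to 4 decimal places: λ_− ≈ 2.7127, λ_+ ≈ 18.9483.


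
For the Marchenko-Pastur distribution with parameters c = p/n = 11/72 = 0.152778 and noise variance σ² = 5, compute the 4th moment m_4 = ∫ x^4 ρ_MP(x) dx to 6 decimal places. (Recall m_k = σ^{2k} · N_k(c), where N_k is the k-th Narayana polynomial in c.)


E[X⁴] = σ⁸ (1 + 6c + 6c² + c³) (fourth MP moment). With σ² = 5 (so σ⁸ = 625) and c = 11/72 = 0.152778: E[X⁴] = 625 · (1 + 6·0.152778 + 6·(0.152778)² + (0.152778)³) = 625 · 2.060279.

So E[X^4] = 1287.674348.


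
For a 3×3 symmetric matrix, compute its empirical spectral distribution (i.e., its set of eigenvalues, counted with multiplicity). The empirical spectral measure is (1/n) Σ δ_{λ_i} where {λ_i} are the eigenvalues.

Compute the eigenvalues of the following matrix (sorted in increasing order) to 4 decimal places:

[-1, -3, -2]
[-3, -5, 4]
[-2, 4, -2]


Since M is real symmetric, all three eigenvalues are real; they are the roots of det(λI − M) = λ³ − (tr M) λ² + s λ − det M, where s is the sum of the principal 2×2 minors.
tr M = -1 + (-5) + (-2) = -8.
s = ((-1)·(-5) − (-3)²) + ((-1)·(-2) − (-2)²) + ((-5)·(-2) − 4²) = -4 + (-2) + (-6) = -12.
det M (expand along row 1) = (-1)·(-6) − (-3)·14 + (-2)·(-22) = 92.
Characteristic polynomial: λ³ + 8λ² − 12λ − 92 = 0.
Substitute λ = y + (tr M)/3 = y − 2.666667 to remove the quadratic term: y³ + p·y + q = 0 with p = s − (tr M)²/3 = -33.333333 and q = −2(tr M)³/27 + (tr M)·s/3 − det M = -22.074074.
Three real roots ⇒ use the trigonometric (Viète) form: r = 2√(−p/3) = 6.666667, φ = arccos(3q/(p·r)) = arccos(0.298000) = 1.268200 rad.
y_k = r·cos(φ/3 − 2πk/3) for k = 0, 1, 2 gives y = 6.079807, -0.671298, -5.408509.
λ_k = y_k − 2.666667 gives λ = 3.4131, -3.3380, -8.0752 (check: the sum is -8.0000 = tr M).

Eigenvalues sorted in increasing order: [-8.0752, -3.3380, 3.4131].


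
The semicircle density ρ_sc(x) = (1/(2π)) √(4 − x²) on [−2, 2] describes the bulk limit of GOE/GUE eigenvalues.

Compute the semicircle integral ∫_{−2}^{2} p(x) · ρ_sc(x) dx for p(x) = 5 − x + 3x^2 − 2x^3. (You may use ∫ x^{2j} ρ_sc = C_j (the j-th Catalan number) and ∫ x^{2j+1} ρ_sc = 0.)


Write p(x) = Σ a_i x^i, split into monomials and integrate each against ρ_sc separately.
Using ∫ x^{2j} ρ_sc = C_j = (1/(j+1)) C(2j, j) (Catalan numbers) and ∫ x^{2j+1} ρ_sc = 0 (odd monomials vanish by symmetry):
  i = 0 (even): a_0 · C_{0} = 5 · 1 = 5
  i = 1 (odd): ∫ x^1 ρ_sc = 0 (vanishes)
  i = 2 (even): a_2 · C_{1} = 3 · 1 = 3
  i = 3 (odd): ∫ x^3 ρ_sc = 0 (vanishes)

Summing the contributions: ∫_{−2}^{2} p(x) ρ_sc(x) dx = 5 + 3 = 8.


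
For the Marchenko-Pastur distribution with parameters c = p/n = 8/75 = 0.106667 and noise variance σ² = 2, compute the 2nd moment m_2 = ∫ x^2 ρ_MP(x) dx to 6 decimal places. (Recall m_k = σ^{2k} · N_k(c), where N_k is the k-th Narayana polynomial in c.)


E[X²] = σ⁴ (1 + c) (second MP moment). With σ² = 2 (so σ⁴ = 4) and c = 8/75 = 0.106667: E[X²] = 4 · (1 + 0.106667) = 4 · 1.106667.

So E[X^2] = 4.426667.


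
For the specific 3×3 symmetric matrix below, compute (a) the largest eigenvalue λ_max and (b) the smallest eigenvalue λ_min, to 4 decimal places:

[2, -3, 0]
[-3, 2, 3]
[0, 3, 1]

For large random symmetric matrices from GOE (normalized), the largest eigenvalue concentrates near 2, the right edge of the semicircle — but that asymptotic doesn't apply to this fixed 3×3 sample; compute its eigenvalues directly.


Since M is real symmetric, all three eigenvalues are real; they are the roots of det(λI − M) = λ³ − (tr M) λ² + s λ − det M, where s is the sum of the principal 2×2 minors.
tr M = 2 + 2 + 1 = 5.
s = (2·2 − (-3)²) + (2·1 − 0²) + (2·1 − 3²) = -5 + 2 + (-7) = -10.
det M (expand along row 1) = 2·(-7) − (-3)·(-3) + 0·(-9) = -23.
Characteristic polynomial: λ³ − 5λ² − 10λ + 23 = 0.
Substitute λ = y + (tr M)/3 = y + 1.666667 to remove the quadratic term: y³ + p·y + q = 0 with p = s − (tr M)²/3 = -18.333333 and q = −2(tr M)³/27 + (tr M)·s/3 − det M = -2.925926.
Three real roots ⇒ use the trigonometric (Viète) form: r = 2√(−p/3) = 4.944132, φ = arccos(3q/(p·r)) = arccos(0.096840) = 1.473805 rad.
y_k = r·cos(φ/3 − 2πk/3) for k = 0, 1, 2 gives y = 4.359416, -0.159819, -4.199597.
λ_k = y_k + 1.666667 gives λ = 6.0261, 1.5068, -2.5329 (check: the sum is 5.0000 = tr M).

Hence λ_max = 6.0261 and λ_min = -2.5329.


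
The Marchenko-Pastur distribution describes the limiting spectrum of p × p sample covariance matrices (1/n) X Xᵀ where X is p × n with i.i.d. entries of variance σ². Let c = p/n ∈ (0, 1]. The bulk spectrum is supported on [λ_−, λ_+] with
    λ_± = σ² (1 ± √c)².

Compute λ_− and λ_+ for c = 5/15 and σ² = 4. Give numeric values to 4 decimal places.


c = 5/15 = 0.333333; √c = 0.577350.
λ_− = σ² (1 − √c)² = 4 · (1 − 0.577350)² = 4 · (0.422650)² = 0.714531.
λ_+ = σ² (1 + √c)² = 4 · (1 + 0.577350)² = 4 · (1.577350)² = 9.952135.

Rounded to 4 decimal places: λ_− ≈ 0.7145, λ_+ ≈ 9.9521.


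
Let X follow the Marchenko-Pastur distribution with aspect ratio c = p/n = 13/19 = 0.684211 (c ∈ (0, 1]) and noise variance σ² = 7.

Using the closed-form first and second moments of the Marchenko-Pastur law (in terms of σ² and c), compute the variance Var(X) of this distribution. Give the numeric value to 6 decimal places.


Recall the MP moments m_1 = E[X] = σ² and m_2 = E[X²] = σ⁴ (1 + c).
m_1 = E[X] = σ² = 7, so m_1² = 49.
m_2 = E[X²] = σ⁴ (1 + c) = 49 · (1 + 0.684211) = 49 · 1.684211 = 82.526316.
(Note m_2 − m_1² simplifies to c · σ⁴ = 0.684211 · 49.)

Var(X) = m_2 − m_1² = 82.526316 − 49 = 33.526316.


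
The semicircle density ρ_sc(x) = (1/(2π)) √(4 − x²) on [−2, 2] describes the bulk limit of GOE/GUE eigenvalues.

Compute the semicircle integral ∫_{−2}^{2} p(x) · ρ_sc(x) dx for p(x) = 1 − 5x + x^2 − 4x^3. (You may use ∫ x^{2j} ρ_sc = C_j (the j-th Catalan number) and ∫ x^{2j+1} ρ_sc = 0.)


Write p(x) = Σ a_i x^i, split into monomials and integrate each against ρ_sc separately.
Using ∫ x^{2j} ρ_sc = C_j = (1/(j+1)) C(2j, j) (Catalan numbers) and ∫ x^{2j+1} ρ_sc = 0 (odd monomials vanish by symmetry):
  i = 0 (even): a_0 · C_{0} = 1 · 1 = 1
  i = 1 (odd): ∫ x^1 ρ_sc = 0 (vanishes)
  i = 2 (even): a_2 · C_{1} = 1 · 1 = 1
  i = 3 (odd): ∫ x^3 ρ_sc = 0 (vanishes)

Summing the contributions: ∫_{−2}^{2} p(x) ρ_sc(x) dx = 1 + 1 = 2.


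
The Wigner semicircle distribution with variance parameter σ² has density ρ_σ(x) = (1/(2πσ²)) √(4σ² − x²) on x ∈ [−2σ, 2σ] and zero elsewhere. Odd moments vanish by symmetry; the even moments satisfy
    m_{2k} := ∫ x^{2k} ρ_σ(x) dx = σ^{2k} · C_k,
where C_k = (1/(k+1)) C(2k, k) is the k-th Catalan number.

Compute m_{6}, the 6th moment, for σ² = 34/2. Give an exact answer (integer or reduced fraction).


By the scaled semicircle moment identity, m_{2k} = σ^{2k} · C_k with k = 3.
C_3 = (1/(k+1)) · C(2k, k) = (1/4) · C(6, 3) = (1/4) · 20 = 5.
σ^{2k} = (σ²)^k = (34/2)^3 = 4913.

Therefore m_{6} = σ^{6} · C_3 = 4913 · 5 = 24565.
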